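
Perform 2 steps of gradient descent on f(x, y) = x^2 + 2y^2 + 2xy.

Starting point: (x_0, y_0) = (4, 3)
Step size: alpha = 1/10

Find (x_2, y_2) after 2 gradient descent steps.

f(x,y) = x^2 + 2y^2 + 2xy
grad_x = 2x + 2y, grad_y = 4y + 2x
Step 1: grad = (14, 20), (13/5, 1)
Step 2: grad = (36/5, 46/5), (47/25, 2/25)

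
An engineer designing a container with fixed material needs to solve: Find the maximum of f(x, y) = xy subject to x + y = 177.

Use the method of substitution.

Substitute y = 177 - x into f(x,y) = xy:
g(x) = x(177 - x) = 177x - x^2
g'(x) = 177 - 2x = 0  =>  x = 177/2
y = 177 - 177/2 = 177/2
Maximum value = (177/2) * (177/2) = 31329/4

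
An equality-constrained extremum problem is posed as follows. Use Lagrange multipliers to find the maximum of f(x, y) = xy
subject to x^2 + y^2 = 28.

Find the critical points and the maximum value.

Lagrange conditions: y = 2*lambda*x and x = 2*lambda*y
If x = 0 then y = 0, violating the constraint, so x, y != 0.
Dividing: y/x = x/y => x^2 = y^2 => y = x or y = -x
Constraint: 2x^2 = 28 => x^2 = 14 => x = +/-sqrt(14)
Critical points: (sqrt(14), sqrt(14)), (-sqrt(14), -sqrt(14)), (sqrt(14), -sqrt(14)), (-sqrt(14), sqrt(14))
  y = x:  xy = x^2 = 14  at (sqrt(14), sqrt(14)) and (-sqrt(14), -sqrt(14))
  y = -x: xy = -x^2 = -14 at (sqrt(14), -sqrt(14)) and (-sqrt(14), sqrt(14))
Maximum xy = 14 at (sqrt(14), sqrt(14)) and (-sqrt(14), -sqrt(14))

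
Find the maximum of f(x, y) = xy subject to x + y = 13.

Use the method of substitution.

Substitute y = 13 - x into f(x,y) = xy:
g(x) = x(13 - x) = 13x - x^2
g'(x) = 13 - 2x = 0  =>  x = 13/2
y = 13 - 13/2 = 13/2
Maximum value = (13/2) * (13/2) = 169/4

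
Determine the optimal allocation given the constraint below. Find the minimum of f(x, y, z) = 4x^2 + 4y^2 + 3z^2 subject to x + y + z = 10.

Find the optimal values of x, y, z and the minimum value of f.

Using Lagrange multipliers on f = 4x^2 + 4y^2 + 3z^2 with constraint x + y + z = 10:
Conditions: 2*4*x = lambda, 2*4*y = lambda, 2*3*z = lambda
So x = lambda/8, y = lambda/8, z = lambda/6
Substituting into constraint: lambda * (5/12) = 10
lambda = 24
x = 3, y = 3, z = 4
Minimum value = 120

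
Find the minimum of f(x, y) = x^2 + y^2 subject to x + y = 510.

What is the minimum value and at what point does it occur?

Substitute y = 510 - x into f(x,y) = x^2 + y^2:
g(x) = x^2 + (510 - x)^2 = 2x^2 - 1020x + 260100
g'(x) = 4x - 1020 = 0  =>  x = 255
y = 510 - 255 = 255
Minimum value = 255^2 + 255^2 = 130050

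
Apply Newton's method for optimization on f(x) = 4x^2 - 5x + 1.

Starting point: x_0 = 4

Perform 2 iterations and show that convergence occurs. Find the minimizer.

f(x) = 4x^2 - 5x + 1, f'(x) = 8x + (-5), f''(x) = 8
Step 1: f'(4) = 27, x_1 = 4 - 27/8 = 5/8
Step 2: f'(5/8) = 0, x_2 = 5/8 (converged)
Newton's method converges in 1 step for quadratics.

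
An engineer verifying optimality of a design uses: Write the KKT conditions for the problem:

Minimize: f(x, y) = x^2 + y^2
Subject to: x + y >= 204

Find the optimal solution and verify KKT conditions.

KKT conditions for min x^2 + y^2 s.t. x + y >= 204:
Stationarity: 2x = mu, 2y = mu
So x = y = mu/2.
Complementary slackness: mu*(x + y - 204) = 0
Primal feasibility: x + y >= 204; dual feasibility: mu >= 0
If mu = 0 then x = y = 0, but 0 + 0 < 204 is infeasible, so the constraint is active.
Constraint active: x + y = 2*(mu/2) = 204 => mu = 204
x = y = 102, f = 20808
Verify: stationarity 2*102 = 204 = mu; primal 102 + 102 = 204 >= 204; dual mu = 204 >= 0; complementary slackness 204*(204 - 204) = 0. All KKT conditions hold.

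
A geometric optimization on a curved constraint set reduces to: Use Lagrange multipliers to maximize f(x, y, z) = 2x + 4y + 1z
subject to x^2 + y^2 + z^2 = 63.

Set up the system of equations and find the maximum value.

Lagrange conditions: 2 = 2*lambda*x, 4 = 2*lambda*y, 1 = 2*lambda*z
So x:2 = y:4 = z:1, i.e. x = 2t, y = 4t, z = 1t
Constraint: t^2*(2^2 + 4^2 + 1^2) = 63
  t^2 * 21 = 63  =>  t = sqrt(3)
Maximum = 2*2t + 4*4t + 1*1t = 21*sqrt(3) = sqrt(1323)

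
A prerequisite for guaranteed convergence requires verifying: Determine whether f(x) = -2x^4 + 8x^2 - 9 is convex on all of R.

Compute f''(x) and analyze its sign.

f(x) = -2x^4 + 8x^2 - 9
f'(x) = -8x^3 + 16x
f''(x) = -24x^2 + 16
f''(x) = -24x^2 + 16 -> -inf as |x| -> inf
Therefore, f is not globally convex on R.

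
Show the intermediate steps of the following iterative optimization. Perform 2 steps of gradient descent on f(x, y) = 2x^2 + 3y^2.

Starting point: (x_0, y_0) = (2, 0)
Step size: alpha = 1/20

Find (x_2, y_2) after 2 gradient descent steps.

f(x,y) = 2x^2 + 3y^2
grad_x = 4x + 0y, grad_y = 6y + 0x
Step 1: grad = (8, 0), (8/5, 0)
Step 2: grad = (32/5, 0), (32/25, 0)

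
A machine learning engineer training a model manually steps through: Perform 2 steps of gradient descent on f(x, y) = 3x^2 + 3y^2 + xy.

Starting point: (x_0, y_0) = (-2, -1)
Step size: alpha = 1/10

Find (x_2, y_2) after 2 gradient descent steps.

f(x,y) = 3x^2 + 3y^2 + xy
grad_x = 6x + 1y, grad_y = 6y + 1x
Step 1: grad = (-13, -8), (-7/10, -1/5)
Step 2: grad = (-22/5, -19/10), (-13/50, -1/100)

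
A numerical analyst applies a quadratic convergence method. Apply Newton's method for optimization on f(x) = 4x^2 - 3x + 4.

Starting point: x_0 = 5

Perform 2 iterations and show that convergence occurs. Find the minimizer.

f(x) = 4x^2 - 3x + 4, f'(x) = 8x + (-3), f''(x) = 8
Step 1: f'(5) = 37, x_1 = 5 - 37/8 = 3/8
Step 2: f'(3/8) = 0, x_2 = 3/8 (converged)
Newton's method converges in 1 step for quadratics.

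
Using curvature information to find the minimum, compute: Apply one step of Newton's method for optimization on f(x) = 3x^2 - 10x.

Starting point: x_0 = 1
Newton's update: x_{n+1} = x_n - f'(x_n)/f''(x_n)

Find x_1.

f(x) = 3x^2 - 10x
f'(x) = 6x + (-10), f''(x) = 6
Newton step: x_1 = x_0 - f'(x_0)/f''(x_0)
f'(1) = -4
x_1 = 1 - -4/6 = 5/3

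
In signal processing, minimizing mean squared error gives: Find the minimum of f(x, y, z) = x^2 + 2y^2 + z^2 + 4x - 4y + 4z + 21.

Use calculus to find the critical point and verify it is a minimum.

f(x,y,z) = x^2 + 2y^2 + z^2 + 4x - 4y + 4z + 21
df/dx = 2x + (4) = 0 => x = -2
df/dy = 4y + (-4) = 0 => y = 1
df/dz = 2z + (4) = 0 => z = -2
f(-2,1,-2) = 1*(-2)^2 + 2*(1)^2 + 1*(-2)^2 + 4*(-2) + -4*(1) + 4*(-2) + 21 = 11
Hessian is diagonal with entries 2, 4, 2 > 0, confirmed minimum.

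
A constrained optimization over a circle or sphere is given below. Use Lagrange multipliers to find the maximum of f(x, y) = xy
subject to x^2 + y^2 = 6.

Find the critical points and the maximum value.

Lagrange conditions: y = 2*lambda*x and x = 2*lambda*y
If x = 0 then y = 0, violating the constraint, so x, y != 0.
Dividing: y/x = x/y => x^2 = y^2 => y = x or y = -x
Constraint: 2x^2 = 6 => x^2 = 3 => x = +/-sqrt(3)
Critical points: (sqrt(3), sqrt(3)), (-sqrt(3), -sqrt(3)), (sqrt(3), -sqrt(3)), (-sqrt(3), sqrt(3))
  y = x:  xy = x^2 = 3  at (sqrt(3), sqrt(3)) and (-sqrt(3), -sqrt(3))
  y = -x: xy = -x^2 = -3 at (sqrt(3), -sqrt(3)) and (-sqrt(3), sqrt(3))
Maximum xy = 3 at (sqrt(3), sqrt(3)) and (-sqrt(3), -sqrt(3))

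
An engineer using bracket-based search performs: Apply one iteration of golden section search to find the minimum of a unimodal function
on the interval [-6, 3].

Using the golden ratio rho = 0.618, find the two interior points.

Golden section search on [-6, 3].
Golden ratio rho = 0.618 (approx).
Interior points:
  x_1 = -6 + (1-0.618)*9 = -2.5620
  x_2 = -6 + 0.618*9 = -0.4380
Compare f(x_1) and f(x_2) to determine which subinterval to keep.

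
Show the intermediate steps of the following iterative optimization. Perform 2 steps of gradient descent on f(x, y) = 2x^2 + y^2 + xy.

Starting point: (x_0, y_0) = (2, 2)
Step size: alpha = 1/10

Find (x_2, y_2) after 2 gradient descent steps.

f(x,y) = 2x^2 + y^2 + xy
grad_x = 4x + 1y, grad_y = 2y + 1x
Step 1: grad = (10, 6), (1, 7/5)
Step 2: grad = (27/5, 19/5), (23/50, 51/50)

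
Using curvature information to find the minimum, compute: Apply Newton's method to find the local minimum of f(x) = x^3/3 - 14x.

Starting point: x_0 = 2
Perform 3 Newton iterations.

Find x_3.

f(x) = x^3/3 - 14x
f'(x) = x^2 - 14, f''(x) = 2x
Newton update: x_{n+1} = x_n - (x_n^2 - 14)/(2*x_n)
Step 1: x_0 = 2, f'=-10, f''=4, x_1 = 9/2
Step 2: x_1 = 9/2, f'=25/4, f''=9, x_2 = 137/36
Step 3: x_2 = 137/36, f'=625/1296, f''=137/18, x_3 = 36913/9864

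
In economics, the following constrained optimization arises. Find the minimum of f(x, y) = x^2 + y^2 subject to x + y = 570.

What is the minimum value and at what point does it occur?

Substitute y = 570 - x into f(x,y) = x^2 + y^2:
g(x) = x^2 + (570 - x)^2 = 2x^2 - 1140x + 324900
g'(x) = 4x - 1140 = 0  =>  x = 285
y = 570 - 285 = 285
Minimum value = 285^2 + 285^2 = 162450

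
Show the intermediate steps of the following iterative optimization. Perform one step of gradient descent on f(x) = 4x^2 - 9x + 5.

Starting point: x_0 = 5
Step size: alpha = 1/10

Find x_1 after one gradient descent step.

f(x) = 4x^2 - 9x + 5
f'(x) = 8x - 9
f'(5) = 8*5 + (-9) = 31
x_1 = x_0 - alpha * f'(x_0) = 5 - 1/10 * 31 = 19/10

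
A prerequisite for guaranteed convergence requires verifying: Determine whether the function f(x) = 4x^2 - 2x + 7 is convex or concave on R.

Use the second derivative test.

f(x) = 4x^2 - 2x + 7
f'(x) = 8x - 2
f''(x) = 8
Since f''(x) = 8 > 0 for all x, f is convex on R.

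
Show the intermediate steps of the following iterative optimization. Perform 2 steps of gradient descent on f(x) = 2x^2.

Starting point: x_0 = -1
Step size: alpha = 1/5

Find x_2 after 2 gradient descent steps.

f(x) = 2x^2, f'(x) = 4x + (0)
Step 1: f'(-1) = -4, x_1 = -1 - 1/5 * -4 = -1/5
Step 2: f'(-1/5) = -4/5, x_2 = -1/5 - 1/5 * -4/5 = -1/25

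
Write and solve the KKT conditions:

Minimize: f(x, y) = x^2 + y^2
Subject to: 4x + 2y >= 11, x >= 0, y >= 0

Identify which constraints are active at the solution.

KKT conditions for min x^2 + y^2 s.t. 4x + 2y >= 11, x >= 0, y >= 0:
Stationarity: 2x = mu*4 + mu_x, 2y = mu*2 + mu_y, with mu, mu_x, mu_y >= 0
Complementary slackness: mu*(4x + 2y - 11) = 0, mu_x*x = 0, mu_y*y = 0
(0, 0) is infeasible (4*0 + 2*0 < 11), so if mu = 0 stationarity would force x = mu_x/2 >= 0, y = mu_y/2 >= 0 with mu_x*x = mu_y*y = 0, i.e. x = y = 0: contradiction. Hence mu > 0 and 4x + 2y = 11 is active.
Try x > 0, y > 0 (so mu_x = mu_y = 0): x = 4*mu/2, y = 2*mu/2
Substitute: 4*(4*mu/2) + 2*(2*mu/2) = 11
  mu*20/2 = 11 => mu = 11/10
x* = 11/5 > 0, y* = 11/10 > 0, consistent with mu_x = mu_y = 0.
f is convex and the constraints are linear, so this KKT point is the global minimum.
f* = 121/20
Active constraints: 4x + 2y >= 11 (holds with equality, mu = 11/10 > 0); x >= 0 and y >= 0 are inactive (mu_x = mu_y = 0).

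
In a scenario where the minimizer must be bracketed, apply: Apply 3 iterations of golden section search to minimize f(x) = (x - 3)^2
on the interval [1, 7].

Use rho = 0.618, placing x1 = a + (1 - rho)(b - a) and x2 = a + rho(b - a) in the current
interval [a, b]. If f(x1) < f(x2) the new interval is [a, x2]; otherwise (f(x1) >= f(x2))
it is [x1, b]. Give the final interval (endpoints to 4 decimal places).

Golden section search for min of f(x) = (x - 3)^2 on [1, 7].
Each step: x1 = a + (1 - rho)(b - a), x2 = a + rho(b - a); if f(x1) < f(x2) keep [a, x2], otherwise keep [x1, b].
Step 1: [1.0000, 7.0000], x1=3.2920 (f=0.0853), x2=4.7080 (f=2.9173); f(x1) < f(x2) => keep [1.0000, 4.7080]
Step 2: [1.0000, 4.7080], x1=2.4165 (f=0.3405), x2=3.2915 (f=0.0850); f(x1) > f(x2) => keep [2.4165, 4.7080]
Step 3: [2.4165, 4.7080], x1=3.2918 (f=0.0852), x2=3.8326 (f=0.6933); f(x1) < f(x2) => keep [2.4165, 3.8326]
Final interval: [2.4165, 3.8326]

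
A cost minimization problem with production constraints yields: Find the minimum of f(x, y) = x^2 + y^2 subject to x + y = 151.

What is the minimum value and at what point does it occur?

Substitute y = 151 - x into f(x,y) = x^2 + y^2:
g(x) = x^2 + (151 - x)^2 = 2x^2 - 302x + 22801
g'(x) = 4x - 302 = 0  =>  x = 151/2
y = 151 - 151/2 = 151/2
Minimum value = (151/2)^2 + (151/2)^2 = 22801/2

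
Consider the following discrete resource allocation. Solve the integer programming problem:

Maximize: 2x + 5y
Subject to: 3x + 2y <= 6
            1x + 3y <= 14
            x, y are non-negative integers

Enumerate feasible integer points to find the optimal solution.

Constraint 1: 3x + 2y <= 6
Constraint 2: 1x + 3y <= 14
Feasible x range (need y >= 0): 0 <= x <= min(6/3, 14/1) => x in {0, ..., 2}.
Enumerate feasible integer points row by row (the coefficient of y is 5 > 0, so for each x the largest feasible y gives the best value):
  x = 0: y <= min((6 - 3*0)/2, (14 - 1*0)/3) => y in {0, ..., 3}; best 2*0 + 5*3 = 15
  x = 1: y <= min((6 - 3*1)/2, (14 - 1*1)/3) => y in {0, ..., 1}; best 2*1 + 5*1 = 7
  x = 2: y <= min((6 - 3*2)/2, (14 - 1*2)/3) => y in {0}; best 2*2 + 5*0 = 4
The maximum 2x + 5y = 15 is achieved at x = 0, y = 3.
Check: 3*0 + 2*3 = 6 <= 6 and 1*0 + 3*3 = 9 <= 14.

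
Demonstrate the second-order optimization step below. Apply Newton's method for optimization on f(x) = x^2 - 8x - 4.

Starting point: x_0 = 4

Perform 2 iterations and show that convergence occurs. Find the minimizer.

f(x) = x^2 - 8x - 4, f'(x) = 2x + (-8), f''(x) = 2
Step 1: f'(4) = 0, x_1 = 4 - 0/2 = 4
Step 2: f'(4) = 0, x_2 = 4 (converged)
Newton's method converges in 1 step for quadratics.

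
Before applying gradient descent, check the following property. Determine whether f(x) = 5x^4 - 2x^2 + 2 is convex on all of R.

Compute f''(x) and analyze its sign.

f(x) = 5x^4 - 2x^2 + 2
f'(x) = 20x^3 + -4x
f''(x) = 60x^2 + -4
f''(0) = -4 < 0, so not convex near x = 0
Therefore, f is not globally convex on R.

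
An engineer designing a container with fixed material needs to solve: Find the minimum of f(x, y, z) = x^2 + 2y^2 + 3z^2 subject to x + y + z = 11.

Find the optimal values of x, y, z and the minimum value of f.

Using Lagrange multipliers on f = x^2 + 2y^2 + 3z^2 with constraint x + y + z = 11:
Conditions: 2*1*x = lambda, 2*2*y = lambda, 2*3*z = lambda
So x = lambda/2, y = lambda/4, z = lambda/6
Substituting into constraint: lambda * (11/12) = 11
lambda = 12
x = 6, y = 3, z = 2
Minimum value = 66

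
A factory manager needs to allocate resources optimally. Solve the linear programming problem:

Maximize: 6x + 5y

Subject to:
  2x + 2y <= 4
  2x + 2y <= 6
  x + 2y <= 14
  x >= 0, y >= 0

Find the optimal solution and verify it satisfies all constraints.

Feasible vertices: (0, 0), (0, 2), (2, 0)
Objective 6x + 5y at each vertex:
  (0, 0): 0
  (0, 2): 10
  (2, 0): 12
Maximum is 12 at (2, 0).
Verify constraints at (x, y) = (2, 0):
  2*2 + 2*0 = 4 <= 4 (active)
  2*2 + 2*0 = 4 <= 6
  1*2 + 2*0 = 2 <= 14
  x = 2 >= 0, y = 0 >= 0. All constraints satisfied.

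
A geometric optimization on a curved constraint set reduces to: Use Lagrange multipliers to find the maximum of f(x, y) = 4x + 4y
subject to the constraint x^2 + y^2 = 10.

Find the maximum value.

Set up Lagrange conditions: grad f = lambda * grad g
  4 = 2*lambda*x
  4 = 2*lambda*y
From these: x/y = 4/4, so x = 4t, y = 4t for some t.
Substitute into constraint: (4t)^2 + (4t)^2 = 10
  t^2 * 32 = 10
  t = sqrt(10/32)
Maximum = 4*x + 4*y = (4^2 + 4^2)*t = 32 * sqrt(10/32) = sqrt(320)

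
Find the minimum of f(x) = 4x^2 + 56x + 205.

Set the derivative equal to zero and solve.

f(x) = 4x^2 + 56x + 205
f'(x) = 8x + (56) = 0
x = -56/8 = -7
f(-7) = 9
Since f''(x) = 8 > 0, this is a minimum.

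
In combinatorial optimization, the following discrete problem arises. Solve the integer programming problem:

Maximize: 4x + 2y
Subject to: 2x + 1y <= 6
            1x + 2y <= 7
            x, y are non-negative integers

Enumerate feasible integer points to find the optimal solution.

Constraint 1: 2x + 1y <= 6
Constraint 2: 1x + 2y <= 7
Feasible x range (need y >= 0): 0 <= x <= min(6/2, 7/1) => x in {0, ..., 3}.
Enumerate feasible integer points row by row (the coefficient of y is 2 > 0, so for each x the largest feasible y gives the best value):
  x = 0: y <= min((6 - 2*0)/1, (7 - 1*0)/2) => y in {0, ..., 3}; best 4*0 + 2*3 = 6
  x = 1: y <= min((6 - 2*1)/1, (7 - 1*1)/2) => y in {0, ..., 3}; best 4*1 + 2*3 = 10
  x = 2: y <= min((6 - 2*2)/1, (7 - 1*2)/2) => y in {0, ..., 2}; best 4*2 + 2*2 = 12
  x = 3: y <= min((6 - 2*3)/1, (7 - 1*3)/2) => y in {0}; best 4*3 + 2*0 = 12
The maximum 4x + 2y = 12 is achieved at x = 2, y = 2.
(The same value 12 is also attained at (3, 0).)
Check: 2*2 + 1*2 = 6 <= 6 and 1*2 + 2*2 = 6 <= 7.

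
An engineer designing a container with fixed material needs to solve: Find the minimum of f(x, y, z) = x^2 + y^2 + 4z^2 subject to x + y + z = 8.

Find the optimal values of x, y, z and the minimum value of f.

Using Lagrange multipliers on f = x^2 + y^2 + 4z^2 with constraint x + y + z = 8:
Conditions: 2*1*x = lambda, 2*1*y = lambda, 2*4*z = lambda
So x = lambda/2, y = lambda/2, z = lambda/8
Substituting into constraint: lambda * (9/8) = 8
lambda = 64/9
x = 32/9, y = 32/9, z = 8/9
Minimum value = 256/9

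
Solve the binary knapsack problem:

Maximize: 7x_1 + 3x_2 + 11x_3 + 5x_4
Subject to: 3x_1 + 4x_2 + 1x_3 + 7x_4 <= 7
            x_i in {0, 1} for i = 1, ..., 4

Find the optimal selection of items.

Items: item 1 (v=7, w=3), item 2 (v=3, w=4), item 3 (v=11, w=1), item 4 (v=5, w=7)
Capacity: 7
Checking all 16 subsets (w = total weight, v = total value):
  {}: w = 0, v = 0
  {1}: w = 3, v = 7
  {2}: w = 4, v = 3
  {3}: w = 1, v = 11
  {4}: w = 7, v = 5
  {1, 2}: w = 7, v = 10
  {1, 3}: w = 4, v = 18
  {1, 4}: w = 10 > 7, infeasible
  {2, 3}: w = 5, v = 14
  {2, 4}: w = 11 > 7, infeasible
  {3, 4}: w = 8 > 7, infeasible
  {1, 2, 3}: w = 8 > 7, infeasible
  {1, 2, 4}: w = 14 > 7, infeasible
  {1, 3, 4}: w = 11 > 7, infeasible
  {2, 3, 4}: w = 12 > 7, infeasible
  {1, 2, 3, 4}: w = 15 > 7, infeasible
Best feasible subset: items [1, 3]
Total weight: 4 <= 7, total value: 18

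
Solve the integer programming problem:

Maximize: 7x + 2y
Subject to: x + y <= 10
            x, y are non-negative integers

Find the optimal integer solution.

Objective: 7x + 2y, constraint: x + y <= 10
Coefficient of x is 7 >= coefficient of y is 2, so allocate the entire budget to x.
Optimal: x = 10, y = 0, value = 70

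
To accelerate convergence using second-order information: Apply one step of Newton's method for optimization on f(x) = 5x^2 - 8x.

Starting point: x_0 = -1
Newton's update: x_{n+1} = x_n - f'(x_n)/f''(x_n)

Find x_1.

f(x) = 5x^2 - 8x
f'(x) = 10x + (-8), f''(x) = 10
Newton step: x_1 = x_0 - f'(x_0)/f''(x_0)
f'(-1) = -18
x_1 = -1 - -18/10 = 4/5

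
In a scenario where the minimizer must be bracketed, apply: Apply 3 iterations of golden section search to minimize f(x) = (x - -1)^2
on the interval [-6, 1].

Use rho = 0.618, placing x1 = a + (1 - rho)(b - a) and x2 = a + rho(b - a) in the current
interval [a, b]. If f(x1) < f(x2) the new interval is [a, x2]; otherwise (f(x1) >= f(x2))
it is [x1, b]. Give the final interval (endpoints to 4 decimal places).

Golden section search for min of f(x) = (x - -1)^2 on [-6, 1].
Each step: x1 = a + (1 - rho)(b - a), x2 = a + rho(b - a); if f(x1) < f(x2) keep [a, x2], otherwise keep [x1, b].
Step 1: [-6.0000, 1.0000], x1=-3.3260 (f=5.4103), x2=-1.6740 (f=0.4543); f(x1) > f(x2) => keep [-3.3260, 1.0000]
Step 2: [-3.3260, 1.0000], x1=-1.6735 (f=0.4536), x2=-0.6525 (f=0.1207); f(x1) > f(x2) => keep [-1.6735, 1.0000]
Step 3: [-1.6735, 1.0000], x1=-0.6522 (f=0.1210), x2=-0.0213 (f=0.9579); f(x1) < f(x2) => keep [-1.6735, -0.0213]
Final interval: [-1.6735, -0.0213]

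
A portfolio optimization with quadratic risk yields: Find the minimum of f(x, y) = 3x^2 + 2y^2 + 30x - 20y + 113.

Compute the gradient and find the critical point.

f(x,y) = 3x^2 + 2y^2 + 30x - 20y + 113
df/dx = 6x + (30) = 0  =>  x = -5
df/dy = 4y + (-20) = 0  =>  y = 5
f(-5, 5) = 3*(-5)^2 + 2*(5)^2 + 30*(-5) + -20*(5) + 113 = -12
Hessian is diagonal with entries 6, 4 > 0, so this is a minimum.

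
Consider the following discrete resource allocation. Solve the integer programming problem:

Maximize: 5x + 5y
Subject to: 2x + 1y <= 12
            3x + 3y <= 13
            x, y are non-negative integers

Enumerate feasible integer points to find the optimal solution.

Constraint 1: 2x + 1y <= 12
Constraint 2: 3x + 3y <= 13
Feasible x range (need y >= 0): 0 <= x <= min(12/2, 13/3) => x in {0, ..., 4}.
Enumerate feasible integer points row by row (the coefficient of y is 5 > 0, so for each x the largest feasible y gives the best value):
  x = 0: y <= min((12 - 2*0)/1, (13 - 3*0)/3) => y in {0, ..., 4}; best 5*0 + 5*4 = 20
  x = 1: y <= min((12 - 2*1)/1, (13 - 3*1)/3) => y in {0, ..., 3}; best 5*1 + 5*3 = 20
  x = 2: y <= min((12 - 2*2)/1, (13 - 3*2)/3) => y in {0, ..., 2}; best 5*2 + 5*2 = 20
  x = 3: y <= min((12 - 2*3)/1, (13 - 3*3)/3) => y in {0, ..., 1}; best 5*3 + 5*1 = 20
  x = 4: y <= min((12 - 2*4)/1, (13 - 3*4)/3) => y in {0}; best 5*4 + 5*0 = 20
The maximum 5x + 5y = 20 is achieved at x = 0, y = 4.
(The same value 20 is also attained at (1, 3), (2, 2), (3, 1), (4, 0).)
Check: 2*0 + 1*4 = 4 <= 12 and 3*0 + 3*4 = 12 <= 13.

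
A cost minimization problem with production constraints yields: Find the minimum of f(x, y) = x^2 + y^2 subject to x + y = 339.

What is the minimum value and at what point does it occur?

Substitute y = 339 - x into f(x,y) = x^2 + y^2:
g(x) = x^2 + (339 - x)^2 = 2x^2 - 678x + 114921
g'(x) = 4x - 678 = 0  =>  x = 339/2
y = 339 - 339/2 = 339/2
Minimum value = (339/2)^2 + (339/2)^2 = 114921/2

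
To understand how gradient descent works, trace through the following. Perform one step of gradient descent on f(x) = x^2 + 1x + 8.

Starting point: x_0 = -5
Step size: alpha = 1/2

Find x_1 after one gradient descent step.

f(x) = x^2 + 1x + 8
f'(x) = 2x + 1
f'(-5) = 2*-5 + (1) = -9
x_1 = x_0 - alpha * f'(x_0) = -5 - 1/2 * -9 = -1/2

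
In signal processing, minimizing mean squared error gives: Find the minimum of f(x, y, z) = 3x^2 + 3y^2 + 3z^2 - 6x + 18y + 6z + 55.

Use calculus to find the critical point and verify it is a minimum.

f(x,y,z) = 3x^2 + 3y^2 + 3z^2 - 6x + 18y + 6z + 55
df/dx = 6x + (-6) = 0 => x = 1
df/dy = 6y + (18) = 0 => y = -3
df/dz = 6z + (6) = 0 => z = -1
f(1,-3,-1) = 3*(1)^2 + 3*(-3)^2 + 3*(-1)^2 + -6*(1) + 18*(-3) + 6*(-1) + 55 = 22
Hessian is diagonal with entries 6, 6, 6 > 0, confirmed minimum.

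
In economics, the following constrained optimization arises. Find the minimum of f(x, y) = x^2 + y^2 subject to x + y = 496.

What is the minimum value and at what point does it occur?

Substitute y = 496 - x into f(x,y) = x^2 + y^2:
g(x) = x^2 + (496 - x)^2 = 2x^2 - 992x + 246016
g'(x) = 4x - 992 = 0  =>  x = 248
y = 496 - 248 = 248
Minimum value = 248^2 + 248^2 = 123008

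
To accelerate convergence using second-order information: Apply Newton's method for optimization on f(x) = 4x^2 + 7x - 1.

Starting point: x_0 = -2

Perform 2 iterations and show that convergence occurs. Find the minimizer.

f(x) = 4x^2 + 7x - 1, f'(x) = 8x + (7), f''(x) = 8
Step 1: f'(-2) = -9, x_1 = -2 - -9/8 = -7/8
Step 2: f'(-7/8) = 0, x_2 = -7/8 (converged)
Newton's method converges in 1 step for quadratics.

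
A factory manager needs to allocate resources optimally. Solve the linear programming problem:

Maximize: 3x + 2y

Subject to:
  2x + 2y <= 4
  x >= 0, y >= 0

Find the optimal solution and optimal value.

The feasible region has vertices at [(0, 0), (2, 0), (0, 2)].
Checking objective 3x + 2y at each vertex:
  (0, 0): 3*0 + 2*0 = 0
  (2, 0): 3*2 + 2*0 = 6
  (0, 2): 3*0 + 2*2 = 4
Maximum is 6 at (2, 0).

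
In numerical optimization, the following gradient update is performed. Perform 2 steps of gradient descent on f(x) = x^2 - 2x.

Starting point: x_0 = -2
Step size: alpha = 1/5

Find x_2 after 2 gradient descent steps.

f(x) = x^2 - 2x, f'(x) = 2x + (-2)
Step 1: f'(-2) = -6, x_1 = -2 - 1/5 * -6 = -4/5
Step 2: f'(-4/5) = -18/5, x_2 = -4/5 - 1/5 * -18/5 = -2/25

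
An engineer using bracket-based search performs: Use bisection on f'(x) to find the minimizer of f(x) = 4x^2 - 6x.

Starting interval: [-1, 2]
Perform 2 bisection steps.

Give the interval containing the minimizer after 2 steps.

Finding critical point of f(x) = 4x^2 - 6x using bisection on f'(x) = 8x + -6.
f'(x) = 0 when x = 3/4.
Starting interval: [-1, 2]
Step 1: mid = 1/2, f'(mid) = -2, new interval = [1/2, 2]
Step 2: mid = 5/4, f'(mid) = 4, new interval = [1/2, 5/4]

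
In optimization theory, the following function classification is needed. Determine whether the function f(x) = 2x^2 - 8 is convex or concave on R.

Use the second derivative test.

f(x) = 2x^2 - 8
f'(x) = 4x + 0
f''(x) = 4
Since f''(x) = 4 > 0 for all x, f is convex on R.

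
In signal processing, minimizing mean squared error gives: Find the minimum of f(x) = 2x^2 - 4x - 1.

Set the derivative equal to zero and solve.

f(x) = 2x^2 - 4x - 1
f'(x) = 4x + (-4) = 0
x = 4/4 = 1
f(1) = -3
Since f''(x) = 4 > 0, this is a minimum.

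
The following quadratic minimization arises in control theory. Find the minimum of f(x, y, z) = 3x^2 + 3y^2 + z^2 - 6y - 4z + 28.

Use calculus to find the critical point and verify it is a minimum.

f(x,y,z) = 3x^2 + 3y^2 + z^2 - 6y - 4z + 28
df/dx = 6x + (0) = 0 => x = 0
df/dy = 6y + (-6) = 0 => y = 1
df/dz = 2z + (-4) = 0 => z = 2
f(0,1,2) = 3*(0)^2 + 3*(1)^2 + 1*(2)^2 + -6*(1) + -4*(2) + 28 = 21
Hessian is diagonal with entries 6, 6, 2 > 0, confirmed minimum.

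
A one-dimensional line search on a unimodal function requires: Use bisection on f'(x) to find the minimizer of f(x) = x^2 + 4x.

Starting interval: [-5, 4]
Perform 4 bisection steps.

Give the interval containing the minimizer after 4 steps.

Finding critical point of f(x) = x^2 + 4x using bisection on f'(x) = 2x + 4.
f'(x) = 0 when x = -2.
Starting interval: [-5, 4]
Step 1: mid = -1/2, f'(mid) = 3, new interval = [-5, -1/2]
Step 2: mid = -11/4, f'(mid) = -3/2, new interval = [-11/4, -1/2]
Step 3: mid = -13/8, f'(mid) = 3/4, new interval = [-11/4, -13/8]
Step 4: mid = -35/16, f'(mid) = -3/8, new interval = [-35/16, -13/8]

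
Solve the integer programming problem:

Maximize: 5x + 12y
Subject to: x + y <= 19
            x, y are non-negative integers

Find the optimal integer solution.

Objective: 5x + 12y, constraint: x + y <= 19
Coefficient of y is 12 > coefficient of x is 5, so allocate the entire budget to y.
Optimal: x = 0, y = 19, value = 228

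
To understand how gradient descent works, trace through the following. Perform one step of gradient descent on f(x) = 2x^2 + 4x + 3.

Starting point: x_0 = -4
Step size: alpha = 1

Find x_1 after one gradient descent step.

f(x) = 2x^2 + 4x + 3
f'(x) = 4x + 4
f'(-4) = 4*-4 + (4) = -12
x_1 = x_0 - alpha * f'(x_0) = -4 - 1 * -12 = 8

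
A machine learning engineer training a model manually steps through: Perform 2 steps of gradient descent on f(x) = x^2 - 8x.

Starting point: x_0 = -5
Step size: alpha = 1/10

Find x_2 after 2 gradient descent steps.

f(x) = x^2 - 8x, f'(x) = 2x + (-8)
Step 1: f'(-5) = -18, x_1 = -5 - 1/10 * -18 = -16/5
Step 2: f'(-16/5) = -72/5, x_2 = -16/5 - 1/10 * -72/5 = -44/25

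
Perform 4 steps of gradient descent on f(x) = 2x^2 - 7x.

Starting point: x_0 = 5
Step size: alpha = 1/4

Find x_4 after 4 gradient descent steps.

f(x) = 2x^2 - 7x, f'(x) = 4x + (-7)
Step 1: f'(5) = 13, x_1 = 5 - 1/4 * 13 = 7/4
Step 2: f'(7/4) = 0, x_2 = 7/4 - 1/4 * 0 = 7/4
Step 3: f'(7/4) = 0, x_3 = 7/4 - 1/4 * 0 = 7/4
Step 4: f'(7/4) = 0, x_4 = 7/4 - 1/4 * 0 = 7/4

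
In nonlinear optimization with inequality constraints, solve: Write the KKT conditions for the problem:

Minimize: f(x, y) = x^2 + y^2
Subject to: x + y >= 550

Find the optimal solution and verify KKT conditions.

KKT conditions for min x^2 + y^2 s.t. x + y >= 550:
Stationarity: 2x = mu, 2y = mu
So x = y = mu/2.
Complementary slackness: mu*(x + y - 550) = 0
Primal feasibility: x + y >= 550; dual feasibility: mu >= 0
If mu = 0 then x = y = 0, but 0 + 0 < 550 is infeasible, so the constraint is active.
Constraint active: x + y = 2*(mu/2) = 550 => mu = 550
x = y = 275, f = 151250
Verify: stationarity 2*275 = 550 = mu; primal 275 + 275 = 550 >= 550; dual mu = 550 >= 0; complementary slackness 550*(550 - 550) = 0. All KKT conditions hold.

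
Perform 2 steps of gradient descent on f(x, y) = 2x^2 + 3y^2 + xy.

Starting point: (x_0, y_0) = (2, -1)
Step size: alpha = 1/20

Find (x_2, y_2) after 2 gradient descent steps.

f(x,y) = 2x^2 + 3y^2 + xy
grad_x = 4x + 1y, grad_y = 6y + 1x
Step 1: grad = (7, -4), (33/20, -4/5)
Step 2: grad = (29/5, -63/20), (34/25, -257/400)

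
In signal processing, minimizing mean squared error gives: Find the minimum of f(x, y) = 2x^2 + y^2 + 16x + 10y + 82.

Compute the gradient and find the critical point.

f(x,y) = 2x^2 + y^2 + 16x + 10y + 82
df/dx = 4x + (16) = 0  =>  x = -4
df/dy = 2y + (10) = 0  =>  y = -5
f(-4, -5) = 2*(-4)^2 + 1*(-5)^2 + 16*(-4) + 10*(-5) + 82 = 25
Hessian is diagonal with entries 4, 2 > 0, so this is a minimum.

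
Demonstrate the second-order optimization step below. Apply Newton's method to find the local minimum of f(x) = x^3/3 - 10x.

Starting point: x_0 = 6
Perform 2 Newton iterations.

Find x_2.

f(x) = x^3/3 - 10x
f'(x) = x^2 - 10, f''(x) = 2x
Newton update: x_{n+1} = x_n - (x_n^2 - 10)/(2*x_n)
Step 1: x_0 = 6, f'=26, f''=12, x_1 = 23/6
Step 2: x_1 = 23/6, f'=169/36, f''=23/3, x_2 = 889/276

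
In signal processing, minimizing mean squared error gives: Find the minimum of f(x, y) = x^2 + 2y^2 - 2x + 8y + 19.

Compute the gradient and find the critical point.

f(x,y) = x^2 + 2y^2 - 2x + 8y + 19
df/dx = 2x + (-2) = 0  =>  x = 1
df/dy = 4y + (8) = 0  =>  y = -2
f(1, -2) = 1*(1)^2 + 2*(-2)^2 + -2*(1) + 8*(-2) + 19 = 10
Hessian is diagonal with entries 2, 4 > 0, so this is a minimum.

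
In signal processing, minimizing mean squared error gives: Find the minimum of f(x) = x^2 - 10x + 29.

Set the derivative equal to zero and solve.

f(x) = x^2 - 10x + 29
f'(x) = 2x + (-10) = 0
x = 10/2 = 5
f(5) = 4
Since f''(x) = 2 > 0, this is a minimum.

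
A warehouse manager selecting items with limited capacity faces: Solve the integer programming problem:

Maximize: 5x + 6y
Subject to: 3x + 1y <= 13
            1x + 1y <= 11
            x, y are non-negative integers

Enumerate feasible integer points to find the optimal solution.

Constraint 1: 3x + 1y <= 13
Constraint 2: 1x + 1y <= 11
Feasible x range (need y >= 0): 0 <= x <= min(13/3, 11/1) => x in {0, ..., 4}.
Enumerate feasible integer points row by row (the coefficient of y is 6 > 0, so for each x the largest feasible y gives the best value):
  x = 0: y <= min((13 - 3*0)/1, (11 - 1*0)/1) => y in {0, ..., 11}; best 5*0 + 6*11 = 66
  x = 1: y <= min((13 - 3*1)/1, (11 - 1*1)/1) => y in {0, ..., 10}; best 5*1 + 6*10 = 65
  x = 2: y <= min((13 - 3*2)/1, (11 - 1*2)/1) => y in {0, ..., 7}; best 5*2 + 6*7 = 52
  x = 3: y <= min((13 - 3*3)/1, (11 - 1*3)/1) => y in {0, ..., 4}; best 5*3 + 6*4 = 39
  x = 4: y <= min((13 - 3*4)/1, (11 - 1*4)/1) => y in {0, ..., 1}; best 5*4 + 6*1 = 26
The maximum 5x + 6y = 66 is achieved at x = 0, y = 11.
Check: 3*0 + 1*11 = 11 <= 13 and 1*0 + 1*11 = 11 <= 11.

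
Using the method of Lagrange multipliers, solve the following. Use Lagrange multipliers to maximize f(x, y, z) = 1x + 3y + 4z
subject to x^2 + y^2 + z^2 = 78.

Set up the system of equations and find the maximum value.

Lagrange conditions: 1 = 2*lambda*x, 3 = 2*lambda*y, 4 = 2*lambda*z
So x:1 = y:3 = z:4, i.e. x = 1t, y = 3t, z = 4t
Constraint: t^2*(1^2 + 3^2 + 4^2) = 78
  t^2 * 26 = 78  =>  t = sqrt(3)
Maximum = 1*1t + 3*3t + 4*4t = 26*sqrt(3) = sqrt(2028)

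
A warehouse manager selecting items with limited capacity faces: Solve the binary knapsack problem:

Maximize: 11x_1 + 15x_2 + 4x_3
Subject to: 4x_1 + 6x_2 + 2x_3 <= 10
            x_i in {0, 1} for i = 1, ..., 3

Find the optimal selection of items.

Items: item 1 (v=11, w=4), item 2 (v=15, w=6), item 3 (v=4, w=2)
Capacity: 10
Checking all 8 subsets (w = total weight, v = total value):
  {}: w = 0, v = 0
  {1}: w = 4, v = 11
  {2}: w = 6, v = 15
  {3}: w = 2, v = 4
  {1, 2}: w = 10, v = 26
  {1, 3}: w = 6, v = 15
  {2, 3}: w = 8, v = 19
  {1, 2, 3}: w = 12 > 10, infeasible
Best feasible subset: items [1, 2]
Total weight: 10 <= 10, total value: 26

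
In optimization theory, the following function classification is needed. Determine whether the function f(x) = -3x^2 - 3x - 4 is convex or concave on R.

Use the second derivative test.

f(x) = -3x^2 - 3x - 4
f'(x) = -6x - 3
f''(x) = -6
Since f''(x) = -6 < 0 for all x, f is concave on R.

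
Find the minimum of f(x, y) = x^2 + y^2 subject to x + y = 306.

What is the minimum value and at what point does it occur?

Substitute y = 306 - x into f(x,y) = x^2 + y^2:
g(x) = x^2 + (306 - x)^2 = 2x^2 - 612x + 93636
g'(x) = 4x - 612 = 0  =>  x = 153
y = 306 - 153 = 153
Minimum value = 153^2 + 153^2 = 46818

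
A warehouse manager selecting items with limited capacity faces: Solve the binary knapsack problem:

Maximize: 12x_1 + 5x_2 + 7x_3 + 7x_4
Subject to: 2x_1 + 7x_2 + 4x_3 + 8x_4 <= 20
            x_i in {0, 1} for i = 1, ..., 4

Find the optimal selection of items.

Items: item 1 (v=12, w=2), item 2 (v=5, w=7), item 3 (v=7, w=4), item 4 (v=7, w=8)
Capacity: 20
Checking all 16 subsets (w = total weight, v = total value):
  {}: w = 0, v = 0
  {1}: w = 2, v = 12
  {2}: w = 7, v = 5
  {3}: w = 4, v = 7
  {4}: w = 8, v = 7
  {1, 2}: w = 9, v = 17
  {1, 3}: w = 6, v = 19
  {1, 4}: w = 10, v = 19
  {2, 3}: w = 11, v = 12
  {2, 4}: w = 15, v = 12
  {3, 4}: w = 12, v = 14
  {1, 2, 3}: w = 13, v = 24
  {1, 2, 4}: w = 17, v = 24
  {1, 3, 4}: w = 14, v = 26
  {2, 3, 4}: w = 19, v = 19
  {1, 2, 3, 4}: w = 21 > 20, infeasible
Best feasible subset: items [1, 3, 4]
Total weight: 14 <= 20, total value: 26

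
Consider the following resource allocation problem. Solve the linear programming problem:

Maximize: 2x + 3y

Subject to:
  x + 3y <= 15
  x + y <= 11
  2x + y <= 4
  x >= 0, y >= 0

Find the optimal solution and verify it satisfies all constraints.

Feasible vertices: (0, 0), (0, 4), (2, 0)
Objective 2x + 3y at each vertex:
  (0, 0): 0
  (0, 4): 12
  (2, 0): 4
Maximum is 12 at (0, 4).
Verify constraints at (x, y) = (0, 4):
  1*0 + 3*4 = 12 <= 15
  1*0 + 1*4 = 4 <= 11
  2*0 + 1*4 = 4 <= 4 (active)
  x = 0 >= 0, y = 4 >= 0. All constraints satisfied.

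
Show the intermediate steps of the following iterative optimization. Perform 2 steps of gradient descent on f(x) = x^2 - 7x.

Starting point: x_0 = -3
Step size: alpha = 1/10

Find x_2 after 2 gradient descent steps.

f(x) = x^2 - 7x, f'(x) = 2x + (-7)
Step 1: f'(-3) = -13, x_1 = -3 - 1/10 * -13 = -17/10
Step 2: f'(-17/10) = -52/5, x_2 = -17/10 - 1/10 * -52/5 = -33/50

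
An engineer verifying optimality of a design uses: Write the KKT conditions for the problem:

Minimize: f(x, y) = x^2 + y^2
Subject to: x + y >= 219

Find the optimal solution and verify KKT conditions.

KKT conditions for min x^2 + y^2 s.t. x + y >= 219:
Stationarity: 2x = mu, 2y = mu
So x = y = mu/2.
Complementary slackness: mu*(x + y - 219) = 0
Primal feasibility: x + y >= 219; dual feasibility: mu >= 0
If mu = 0 then x = y = 0, but 0 + 0 < 219 is infeasible, so the constraint is active.
Constraint active: x + y = 2*(mu/2) = 219 => mu = 219
x = y = 219/2, f = 47961/2
Verify: stationarity 2*(219/2) = 219 = mu; primal 219/2 + 219/2 = 219 >= 219; dual mu = 219 >= 0; complementary slackness 219*(219 - 219) = 0. All KKT conditions hold.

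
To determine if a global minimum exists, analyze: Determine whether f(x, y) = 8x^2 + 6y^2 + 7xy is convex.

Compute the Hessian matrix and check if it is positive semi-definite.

f(x,y) = 8x^2 + 6y^2 + 7xy
Hessian H = [[16, 7], [7, 12]]
trace(H) = 28, det(H) = 143
Eigenvalues: (28 +/- sqrt(212)) / 2 = 21.28, 6.72
Since both eigenvalues > 0, f is convex.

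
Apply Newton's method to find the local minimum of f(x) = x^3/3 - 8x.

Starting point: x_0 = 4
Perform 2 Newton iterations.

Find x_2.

f(x) = x^3/3 - 8x
f'(x) = x^2 - 8, f''(x) = 2x
Newton update: x_{n+1} = x_n - (x_n^2 - 8)/(2*x_n)
Step 1: x_0 = 4, f'=8, f''=8, x_1 = 3
Step 2: x_1 = 3, f'=1, f''=6, x_2 = 17/6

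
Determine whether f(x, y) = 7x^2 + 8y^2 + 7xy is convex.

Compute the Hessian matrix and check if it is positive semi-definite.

f(x,y) = 7x^2 + 8y^2 + 7xy
Hessian H = [[14, 7], [7, 16]]
trace(H) = 30, det(H) = 175
Eigenvalues: (30 +/- sqrt(200)) / 2 = 22.07, 7.929
Since both eigenvalues > 0, f is convex.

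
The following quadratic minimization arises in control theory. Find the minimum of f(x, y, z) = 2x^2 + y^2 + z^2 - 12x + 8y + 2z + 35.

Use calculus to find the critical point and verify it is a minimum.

f(x,y,z) = 2x^2 + y^2 + z^2 - 12x + 8y + 2z + 35
df/dx = 4x + (-12) = 0 => x = 3
df/dy = 2y + (8) = 0 => y = -4
df/dz = 2z + (2) = 0 => z = -1
f(3,-4,-1) = 2*(3)^2 + 1*(-4)^2 + 1*(-1)^2 + -12*(3) + 8*(-4) + 2*(-1) + 35 = 0
Hessian is diagonal with entries 4, 2, 2 > 0, confirmed minimum.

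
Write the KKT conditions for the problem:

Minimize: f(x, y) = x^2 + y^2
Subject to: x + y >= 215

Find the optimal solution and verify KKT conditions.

KKT conditions for min x^2 + y^2 s.t. x + y >= 215:
Stationarity: 2x = mu, 2y = mu
So x = y = mu/2.
Complementary slackness: mu*(x + y - 215) = 0
Primal feasibility: x + y >= 215; dual feasibility: mu >= 0
If mu = 0 then x = y = 0, but 0 + 0 < 215 is infeasible, so the constraint is active.
Constraint active: x + y = 2*(mu/2) = 215 => mu = 215
x = y = 215/2, f = 46225/2
Verify: stationarity 2*(215/2) = 215 = mu; primal 215/2 + 215/2 = 215 >= 215; dual mu = 215 >= 0; complementary slackness 215*(215 - 215) = 0. All KKT conditions hold.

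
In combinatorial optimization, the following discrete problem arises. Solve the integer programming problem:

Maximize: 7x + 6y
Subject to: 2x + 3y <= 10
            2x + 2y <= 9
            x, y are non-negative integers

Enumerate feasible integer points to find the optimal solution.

Constraint 1: 2x + 3y <= 10
Constraint 2: 2x + 2y <= 9
Feasible x range (need y >= 0): 0 <= x <= min(10/2, 9/2) => x in {0, ..., 4}.
Enumerate feasible integer points row by row (the coefficient of y is 6 > 0, so for each x the largest feasible y gives the best value):
  x = 0: y <= min((10 - 2*0)/3, (9 - 2*0)/2) => y in {0, ..., 3}; best 7*0 + 6*3 = 18
  x = 1: y <= min((10 - 2*1)/3, (9 - 2*1)/2) => y in {0, ..., 2}; best 7*1 + 6*2 = 19
  x = 2: y <= min((10 - 2*2)/3, (9 - 2*2)/2) => y in {0, ..., 2}; best 7*2 + 6*2 = 26
  x = 3: y <= min((10 - 2*3)/3, (9 - 2*3)/2) => y in {0, ..., 1}; best 7*3 + 6*1 = 27
  x = 4: y <= min((10 - 2*4)/3, (9 - 2*4)/2) => y in {0}; best 7*4 + 6*0 = 28
The maximum 7x + 6y = 28 is achieved at x = 4, y = 0.
Check: 2*4 + 3*0 = 8 <= 10 and 2*4 + 2*0 = 8 <= 9.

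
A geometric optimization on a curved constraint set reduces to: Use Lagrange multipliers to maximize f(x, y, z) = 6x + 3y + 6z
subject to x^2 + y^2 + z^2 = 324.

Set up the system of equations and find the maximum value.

Lagrange conditions: 6 = 2*lambda*x, 3 = 2*lambda*y, 6 = 2*lambda*z
So x:6 = y:3 = z:6, i.e. x = 6t, y = 3t, z = 6t
Constraint: t^2*(6^2 + 3^2 + 6^2) = 324
  t^2 * 81 = 324  =>  t = sqrt(4)
Maximum = 6*6t + 3*3t + 6*6t = 81*sqrt(4) = 162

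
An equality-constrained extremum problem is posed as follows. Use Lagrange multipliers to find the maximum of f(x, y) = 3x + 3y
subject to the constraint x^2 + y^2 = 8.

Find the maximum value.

Set up Lagrange conditions: grad f = lambda * grad g
  3 = 2*lambda*x
  3 = 2*lambda*y
From these: x/y = 3/3, so x = 3t, y = 3t for some t.
Substitute into constraint: (3t)^2 + (3t)^2 = 8
  t^2 * 18 = 8
  t = sqrt(8/18)
Maximum = 3*x + 3*y = (3^2 + 3^2)*t = 18 * sqrt(8/18) = 12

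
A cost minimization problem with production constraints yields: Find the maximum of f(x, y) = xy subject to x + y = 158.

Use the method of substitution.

Substitute y = 158 - x into f(x,y) = xy:
g(x) = x(158 - x) = 158x - x^2
g'(x) = 158 - 2x = 0  =>  x = 79
y = 158 - 79 = 79
Maximum value = 79 * 79 = 6241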